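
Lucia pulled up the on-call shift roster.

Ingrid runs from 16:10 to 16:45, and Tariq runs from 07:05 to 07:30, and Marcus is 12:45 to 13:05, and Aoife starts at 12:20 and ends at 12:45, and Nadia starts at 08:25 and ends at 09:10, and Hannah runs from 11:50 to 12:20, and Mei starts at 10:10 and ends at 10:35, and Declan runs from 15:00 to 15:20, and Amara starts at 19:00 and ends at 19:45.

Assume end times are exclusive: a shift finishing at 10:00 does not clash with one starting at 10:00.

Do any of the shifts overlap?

No

Sorted by start: Tariq, Nadia, Mei, Hannah, Aoife, Marcus, Declan, Ingrid, Amara.
Nadia starts after Tariq ends; Tariq is clear from here.
Mei starts after Nadia ends; Nadia is clear from here.
Hannah starts after Mei ends; Mei is clear from here.
Aoife starts exactly when Hannah ends (back-to-back, no overlap); Hannah is clear from here.
Marcus starts exactly when Aoife ends (back-to-back, no overlap); Aoife is clear from here.
Declan starts after Marcus ends; Marcus is clear from here.
Ingrid starts after Declan ends; Declan is clear from here.
Amara starts after Ingrid ends.
Every pair is clear; the schedule has no overlaps.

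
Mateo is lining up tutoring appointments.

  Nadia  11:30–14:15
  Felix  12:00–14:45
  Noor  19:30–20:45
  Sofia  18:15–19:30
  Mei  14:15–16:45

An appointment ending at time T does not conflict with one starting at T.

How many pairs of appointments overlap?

Two intervals overlap when each starts before the other ends.
Sorted by start: Nadia, Felix, Mei, Sofia, Noor.
Felix starts before Nadia ends → Nadia and Felix overlap.
Mei starts exactly when Nadia ends (back-to-back, no overlap); Nadia is clear from here.
Mei starts before Felix ends → Felix and Mei overlap.
Sofia starts after Felix ends; Felix is clear from here.
Sofia starts after Mei ends; Mei is clear from here.
Noor starts exactly when Sofia ends (back-to-back, no overlap).
Overlapping pairs: Felix & Mei, Felix & Nadia — 2 in total.

2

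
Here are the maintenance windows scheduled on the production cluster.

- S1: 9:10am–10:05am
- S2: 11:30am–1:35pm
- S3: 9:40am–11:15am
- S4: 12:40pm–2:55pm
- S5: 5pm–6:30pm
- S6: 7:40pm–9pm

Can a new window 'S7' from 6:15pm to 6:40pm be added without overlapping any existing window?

No — it overlaps S5

S1: ends 10:05am at or before S7 starts 6:15pm → clear.
S3: ends 11:15am at or before S7 starts 6:15pm → clear.
S2: ends 1:35pm at or before S7 starts 6:15pm → clear.
S4: ends 2:55pm at or before S7 starts 6:15pm → clear.
S5: starts 5pm before S7 ends 6:40pm, and ends 6:30pm after S7 starts 6:15pm → overlap.
S6: starts 7:40pm at or after S7 ends 6:40pm → clear.
S7 overlaps S5.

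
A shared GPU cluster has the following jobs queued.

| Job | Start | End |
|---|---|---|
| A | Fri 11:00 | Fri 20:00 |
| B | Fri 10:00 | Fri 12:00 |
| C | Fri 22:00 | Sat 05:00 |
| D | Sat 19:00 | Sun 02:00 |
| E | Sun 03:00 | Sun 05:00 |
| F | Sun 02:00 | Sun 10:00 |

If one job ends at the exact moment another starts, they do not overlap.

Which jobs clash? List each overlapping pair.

Two intervals overlap when each starts before the other ends.
Sorted by start: B, A, C, D, F, E.
A starts before B ends → B and A overlap.
C starts after B ends; B is clear from here.
C starts after A ends; A is clear from here.
D starts after C ends; C is clear from here.
F starts exactly when D ends (back-to-back, no overlap); D is clear from here.
E starts before F ends → F and E overlap.

A & B, E & F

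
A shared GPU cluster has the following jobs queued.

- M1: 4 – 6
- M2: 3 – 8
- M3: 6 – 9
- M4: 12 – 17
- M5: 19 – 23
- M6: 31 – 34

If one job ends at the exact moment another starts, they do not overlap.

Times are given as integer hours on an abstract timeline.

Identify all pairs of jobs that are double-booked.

Check each pair: they overlap iff neither finishes before the other starts.
Sorted by start: M2, M1, M3, M4, M5, M6.
M1 starts before M2 ends → M2 and M1 overlap.
M3 starts before M2 ends → M2 and M3 overlap.
M4 starts after M2 ends; M2 is clear from here.
M3 starts exactly when M1 ends (back-to-back, no overlap); M1 is clear from here.
M4 starts after M3 ends; M3 is clear from here.
M5 starts after M4 ends; M4 is clear from here.
M6 starts after M5 ends.

M1 & M2, M2 & M3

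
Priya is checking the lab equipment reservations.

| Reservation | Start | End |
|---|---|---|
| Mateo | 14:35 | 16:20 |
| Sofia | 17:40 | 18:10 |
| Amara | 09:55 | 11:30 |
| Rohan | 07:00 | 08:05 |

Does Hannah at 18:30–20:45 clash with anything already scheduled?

Rohan: ends 08:05 at or before Hannah starts 18:30 → clear.
Amara: ends 11:30 at or before Hannah starts 18:30 → clear.
Mateo: ends 16:20 at or before Hannah starts 18:30 → clear.
Sofia: ends 18:10 at or before Hannah starts 18:30 → clear.

No — it doesn't clash with anything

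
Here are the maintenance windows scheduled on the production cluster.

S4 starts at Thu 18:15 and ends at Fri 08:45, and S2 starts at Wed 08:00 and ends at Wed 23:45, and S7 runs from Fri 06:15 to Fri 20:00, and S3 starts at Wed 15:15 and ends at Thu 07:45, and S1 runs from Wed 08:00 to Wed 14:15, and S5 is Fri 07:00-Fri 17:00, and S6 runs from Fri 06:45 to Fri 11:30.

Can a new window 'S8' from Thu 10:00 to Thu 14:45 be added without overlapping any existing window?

S1: ends Wed 14:15 at or before S8 starts Thu 10:00 → clear.
S2: ends Wed 23:45 at or before S8 starts Thu 10:00 → clear.
S3: ends Thu 07:45 at or before S8 starts Thu 10:00 → clear.
S4: starts Thu 18:15 at or after S8 ends Thu 14:45 → clear.
S7: starts Fri 06:15 at or after S8 ends Thu 14:45 → clear.
S6: starts Fri 06:45 at or after S8 ends Thu 14:45 → clear.
S5: starts Fri 07:00 at or after S8 ends Thu 14:45 → clear.

Yes — the slot is free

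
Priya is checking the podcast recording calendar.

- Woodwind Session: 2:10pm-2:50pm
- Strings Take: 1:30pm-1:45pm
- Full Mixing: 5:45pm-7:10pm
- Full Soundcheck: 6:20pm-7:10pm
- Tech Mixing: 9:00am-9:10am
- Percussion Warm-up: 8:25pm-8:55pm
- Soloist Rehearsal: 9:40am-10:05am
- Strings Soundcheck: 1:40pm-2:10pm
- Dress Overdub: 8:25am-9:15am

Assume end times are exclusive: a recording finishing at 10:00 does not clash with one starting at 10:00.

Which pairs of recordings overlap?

Dress Overdub & Tech Mixing, Full Mixing & Full Soundcheck, Strings Soundcheck & Strings Take

Check each pair: they overlap iff neither finishes before the other starts.
Sorted by start: Dress Overdub, Tech Mixing, Soloist Rehearsal, Strings Take, Strings Soundcheck, Woodwind Session, Full Mixing, Full Soundcheck, Percussion Warm-up.
Tech Mixing starts before Dress Overdub ends → Dress Overdub and Tech Mixing overlap.
Soloist Rehearsal starts after Dress Overdub ends, so nothing later overlaps Dress Overdub either.
Soloist Rehearsal starts after Tech Mixing ends, so nothing later overlaps Tech Mixing either.
Strings Take starts after Soloist Rehearsal ends, so nothing later overlaps Soloist Rehearsal either.
Strings Soundcheck starts before Strings Take ends → Strings Take and Strings Soundcheck overlap.
Woodwind Session starts after Strings Take ends, so nothing later overlaps Strings Take either.
Woodwind Session starts exactly when Strings Soundcheck ends (back-to-back, no overlap), so nothing later overlaps Strings Soundcheck either.
Full Mixing starts after Woodwind Session ends, so nothing later overlaps Woodwind Session either.
Full Soundcheck starts before Full Mixing ends → Full Mixing and Full Soundcheck overlap.
Percussion Warm-up starts after Full Mixing ends.
Percussion Warm-up starts after Full Soundcheck ends.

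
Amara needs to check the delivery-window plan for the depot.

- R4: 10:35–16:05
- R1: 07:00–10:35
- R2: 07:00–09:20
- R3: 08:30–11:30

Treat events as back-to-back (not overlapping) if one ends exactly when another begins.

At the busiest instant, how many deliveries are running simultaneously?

Sweep the timeline, counting +1 at each start and −1 at each end (ends before starts at a tie):
07:00 start R1 → 1
07:00 start R2 → 2
08:30 start R3 → 3
09:20 end R2 → 2
10:35 end R1 → 1
10:35 start R4 → 2
11:30 end R3 → 1
16:05 end R4 → 0
Peak is 3, at 08:30 (R1, R2, R3).

3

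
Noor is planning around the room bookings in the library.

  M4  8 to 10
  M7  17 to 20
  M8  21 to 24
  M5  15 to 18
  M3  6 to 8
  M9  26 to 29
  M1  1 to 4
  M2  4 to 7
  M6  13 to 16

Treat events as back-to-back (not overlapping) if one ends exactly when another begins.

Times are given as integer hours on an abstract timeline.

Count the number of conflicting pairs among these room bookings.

3

Check each pair: they overlap iff neither finishes before the other starts.
Sorted by start: M1, M2, M3, M4, M6, M5, M7, M8, M9.
M2 starts exactly when M1 ends (back-to-back, no overlap), so M1 has no further overlaps.
M3 starts before M2 ends → M2 and M3 overlap.
M4 starts after M2 ends, so M2 has no further overlaps.
M4 starts exactly when M3 ends (back-to-back, no overlap), so M3 has no further overlaps.
M6 starts after M4 ends, so M4 has no further overlaps.
M5 starts before M6 ends → M6 and M5 overlap.
M7 starts after M6 ends, so M6 has no further overlaps.
M7 starts before M5 ends → M5 and M7 overlap.
M8 starts after M5 ends, so M5 has no further overlaps.
M8 starts after M7 ends, so M7 has no further overlaps.
M9 starts after M8 ends.
Overlapping pairs: M2 & M3, M5 & M6, M5 & M7 — 3 in total.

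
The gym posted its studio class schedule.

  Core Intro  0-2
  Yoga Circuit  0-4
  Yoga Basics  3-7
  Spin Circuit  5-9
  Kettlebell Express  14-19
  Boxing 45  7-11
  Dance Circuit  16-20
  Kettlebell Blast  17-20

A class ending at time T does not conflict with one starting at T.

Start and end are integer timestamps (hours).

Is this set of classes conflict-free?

No

Check each pair: they overlap iff neither finishes before the other starts.
Sorted by start: Core Intro, Yoga Circuit, Yoga Basics, Spin Circuit, Boxing 45, Kettlebell Express, Dance Circuit, Kettlebell Blast.
Yoga Circuit starts before Core Intro ends → Core Intro and Yoga Circuit overlap.
That's a conflict, so the schedule is not conflict-free.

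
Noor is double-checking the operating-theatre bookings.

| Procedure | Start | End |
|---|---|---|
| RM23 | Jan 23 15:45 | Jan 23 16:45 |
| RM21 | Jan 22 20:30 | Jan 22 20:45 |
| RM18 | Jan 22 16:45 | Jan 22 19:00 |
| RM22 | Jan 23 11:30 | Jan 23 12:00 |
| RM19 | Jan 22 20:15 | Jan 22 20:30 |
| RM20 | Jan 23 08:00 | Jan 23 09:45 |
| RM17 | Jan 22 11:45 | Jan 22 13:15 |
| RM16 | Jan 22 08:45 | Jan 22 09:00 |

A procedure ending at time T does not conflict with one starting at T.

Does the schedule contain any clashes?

Sorted by start: RM16, RM17, RM18, RM19, RM21, RM20, RM22, RM23.
RM17 starts after RM16 ends — done with RM16.
RM18 starts after RM17 ends — done with RM17.
RM19 starts after RM18 ends — done with RM18.
RM21 starts exactly when RM19 ends (back-to-back, no overlap) — done with RM19.
RM20 starts after RM21 ends — done with RM21.
RM22 starts after RM20 ends — done with RM20.
RM23 starts after RM22 ends.
Every pair is clear; the schedule has no overlaps.

No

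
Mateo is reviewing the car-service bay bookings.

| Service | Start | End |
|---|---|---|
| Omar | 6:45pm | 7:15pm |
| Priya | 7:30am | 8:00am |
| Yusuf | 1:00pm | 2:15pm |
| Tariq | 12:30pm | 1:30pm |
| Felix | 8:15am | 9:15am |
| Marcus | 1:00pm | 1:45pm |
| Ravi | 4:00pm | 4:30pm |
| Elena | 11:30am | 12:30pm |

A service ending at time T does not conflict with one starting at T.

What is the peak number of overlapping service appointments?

3

Walk through starts and ends in time order (an end at T is processed before a start at T):
7:30am start Priya → 1
8:00am end Priya → 0
8:15am start Felix → 1
9:15am end Felix → 0
11:30am start Elena → 1
12:30pm end Elena → 0
12:30pm start Tariq → 1
1:00pm start Marcus → 2
1:00pm start Yusuf → 3
1:30pm end Tariq → 2
1:45pm end Marcus → 1
2:15pm end Yusuf → 0
4:00pm start Ravi → 1
4:30pm end Ravi → 0
6:45pm start Omar → 1
7:15pm end Omar → 0
Peak is 3, at 1:00pm (Marcus, Tariq, Yusuf).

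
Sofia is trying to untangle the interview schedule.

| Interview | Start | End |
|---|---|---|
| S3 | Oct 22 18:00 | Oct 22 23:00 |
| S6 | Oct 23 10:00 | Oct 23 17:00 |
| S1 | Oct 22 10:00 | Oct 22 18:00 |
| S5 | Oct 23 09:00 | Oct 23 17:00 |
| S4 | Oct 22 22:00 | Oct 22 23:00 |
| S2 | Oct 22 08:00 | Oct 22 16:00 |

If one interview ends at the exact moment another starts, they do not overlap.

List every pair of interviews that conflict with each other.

S1 & S2, S3 & S4, S5 & S6

Sorted by start: S2, S1, S3, S4, S5, S6.
S1 starts before S2 ends → S2 and S1 overlap.
S3 starts after S2 ends, so nothing later overlaps S2 either.
S3 starts exactly when S1 ends (back-to-back, no overlap), so nothing later overlaps S1 either.
S4 starts before S3 ends → S3 and S4 overlap.
S5 starts after S3 ends, so nothing later overlaps S3 either.
S5 starts after S4 ends, so nothing later overlaps S4 either.
S6 starts before S5 ends → S5 and S6 overlap.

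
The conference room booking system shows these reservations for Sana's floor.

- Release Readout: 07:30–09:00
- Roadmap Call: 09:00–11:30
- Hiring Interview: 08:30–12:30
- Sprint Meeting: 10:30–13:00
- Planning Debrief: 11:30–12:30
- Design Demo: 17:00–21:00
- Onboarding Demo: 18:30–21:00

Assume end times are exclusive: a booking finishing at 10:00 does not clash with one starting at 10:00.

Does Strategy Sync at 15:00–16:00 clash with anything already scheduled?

No — it doesn't clash with anything

Release Readout: ends 09:00 at or before Strategy Sync starts 15:00 → clear.
Hiring Interview: ends 12:30 at or before Strategy Sync starts 15:00 → clear.
Roadmap Call: ends 11:30 at or before Strategy Sync starts 15:00 → clear.
Sprint Meeting: ends 13:00 at or before Strategy Sync starts 15:00 → clear.
Planning Debrief: ends 12:30 at or before Strategy Sync starts 15:00 → clear.
Design Demo: starts 17:00 at or after Strategy Sync ends 16:00 → clear.
Onboarding Demo: starts 18:30 at or after Strategy Sync ends 16:00 → clear.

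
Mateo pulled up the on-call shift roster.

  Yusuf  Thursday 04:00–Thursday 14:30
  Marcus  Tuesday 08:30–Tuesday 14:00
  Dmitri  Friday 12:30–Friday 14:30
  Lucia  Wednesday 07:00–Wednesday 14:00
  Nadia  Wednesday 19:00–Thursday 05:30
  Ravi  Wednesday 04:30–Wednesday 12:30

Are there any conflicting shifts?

Sorted by start: Marcus, Ravi, Lucia, Nadia, Yusuf, Dmitri.
Ravi starts after Marcus ends, so nothing later overlaps Marcus either.
Lucia starts before Ravi ends → Ravi and Lucia overlap.
That's a conflict, so the schedule is not conflict-free.

Yes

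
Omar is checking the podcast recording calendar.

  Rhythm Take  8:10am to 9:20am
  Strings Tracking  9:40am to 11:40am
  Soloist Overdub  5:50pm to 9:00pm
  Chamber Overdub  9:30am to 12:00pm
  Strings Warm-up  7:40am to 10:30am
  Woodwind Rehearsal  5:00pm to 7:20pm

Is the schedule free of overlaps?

Sorted by start: Strings Warm-up, Rhythm Take, Chamber Overdub, Strings Tracking, Woodwind Rehearsal, Soloist Overdub.
Rhythm Take starts before Strings Warm-up ends → Strings Warm-up and Rhythm Take overlap.
That's a conflict, so the schedule is not conflict-free.

No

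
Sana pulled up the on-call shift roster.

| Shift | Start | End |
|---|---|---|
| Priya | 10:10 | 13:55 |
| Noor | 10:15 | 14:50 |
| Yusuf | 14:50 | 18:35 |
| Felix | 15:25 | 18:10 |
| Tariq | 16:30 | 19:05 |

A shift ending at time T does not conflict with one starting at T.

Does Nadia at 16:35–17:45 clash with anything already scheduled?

Yes — it overlaps Felix, Tariq, Yusuf

Priya: ends 13:55 at or before Nadia starts 16:35 → clear.
Noor: ends 14:50 at or before Nadia starts 16:35 → clear.
Yusuf: starts 14:50 before Nadia ends 17:45, and ends 18:35 after Nadia starts 16:35 → overlap.
Felix: starts 15:25 before Nadia ends 17:45, and ends 18:10 after Nadia starts 16:35 → overlap.
Tariq: starts 16:30 before Nadia ends 17:45, and ends 19:05 after Nadia starts 16:35 → overlap.
Nadia overlaps Yusuf, Felix, Tariq.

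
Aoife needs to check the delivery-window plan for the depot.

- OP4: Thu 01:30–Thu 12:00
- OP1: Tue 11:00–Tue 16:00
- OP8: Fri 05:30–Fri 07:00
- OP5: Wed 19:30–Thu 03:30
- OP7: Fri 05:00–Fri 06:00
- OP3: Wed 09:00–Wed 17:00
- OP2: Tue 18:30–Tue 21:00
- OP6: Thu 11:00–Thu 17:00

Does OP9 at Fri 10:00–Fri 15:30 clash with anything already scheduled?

OP1: ends Tue 16:00 at or before OP9 starts Fri 10:00 → clear.
OP2: ends Tue 21:00 at or before OP9 starts Fri 10:00 → clear.
OP3: ends Wed 17:00 at or before OP9 starts Fri 10:00 → clear.
OP5: ends Thu 03:30 at or before OP9 starts Fri 10:00 → clear.
OP4: ends Thu 12:00 at or before OP9 starts Fri 10:00 → clear.
OP6: ends Thu 17:00 at or before OP9 starts Fri 10:00 → clear.
OP7: ends Fri 06:00 at or before OP9 starts Fri 10:00 → clear.
OP8: ends Fri 07:00 at or before OP9 starts Fri 10:00 → clear.

No — it doesn't clash with anything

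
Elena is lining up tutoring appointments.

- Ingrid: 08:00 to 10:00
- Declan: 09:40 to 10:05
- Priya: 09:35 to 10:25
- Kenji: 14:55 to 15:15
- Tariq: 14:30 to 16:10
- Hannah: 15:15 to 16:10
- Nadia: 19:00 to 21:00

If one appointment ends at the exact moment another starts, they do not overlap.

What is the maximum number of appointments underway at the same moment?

Walk through starts and ends in time order (an end at T is processed before a start at T):
08:00 start Ingrid → 1
09:35 start Priya → 2
09:40 start Declan → 3
10:00 end Ingrid → 2
10:05 end Declan → 1
10:25 end Priya → 0
14:30 start Tariq → 1
14:55 start Kenji → 2
15:15 end Kenji → 1
15:15 start Hannah → 2
16:10 end Hannah → 1
16:10 end Tariq → 0
19:00 start Nadia → 1
21:00 end Nadia → 0
Peak is 3, at 09:40 (Declan, Ingrid, Priya).

3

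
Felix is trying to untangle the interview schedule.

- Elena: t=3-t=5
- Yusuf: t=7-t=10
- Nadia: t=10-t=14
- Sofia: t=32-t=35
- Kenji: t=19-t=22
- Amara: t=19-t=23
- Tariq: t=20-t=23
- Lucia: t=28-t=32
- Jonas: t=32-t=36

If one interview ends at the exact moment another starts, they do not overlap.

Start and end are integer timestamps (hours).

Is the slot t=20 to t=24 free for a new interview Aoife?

Elena: ends t=5 at or before Aoife starts t=20 → clear.
Yusuf: ends t=10 at or before Aoife starts t=20 → clear.
Nadia: ends t=14 at or before Aoife starts t=20 → clear.
Kenji: starts t=19 before Aoife ends t=24, and ends t=22 after Aoife starts t=20 → overlap.
Amara: starts t=19 before Aoife ends t=24, and ends t=23 after Aoife starts t=20 → overlap.
Tariq: starts t=20 before Aoife ends t=24, and ends t=23 after Aoife starts t=20 → overlap.
Lucia: starts t=28 at or after Aoife ends t=24 → clear.
Sofia: starts t=32 at or after Aoife ends t=24 → clear.
Jonas: starts t=32 at or after Aoife ends t=24 → clear.
Aoife overlaps Kenji, Amara, Tariq.

No — it overlaps Amara, Kenji, Tariq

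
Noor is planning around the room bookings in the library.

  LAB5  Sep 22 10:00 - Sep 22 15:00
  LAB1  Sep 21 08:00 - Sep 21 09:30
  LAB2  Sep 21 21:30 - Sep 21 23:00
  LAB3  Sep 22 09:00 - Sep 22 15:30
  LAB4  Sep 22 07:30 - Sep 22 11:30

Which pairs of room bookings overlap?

Two intervals overlap when each starts before the other ends.
Sorted by start: LAB1, LAB2, LAB4, LAB3, LAB5.
LAB2 starts after LAB1 ends, so nothing later overlaps LAB1 either.
LAB4 starts after LAB2 ends, so nothing later overlaps LAB2 either.
LAB3 starts before LAB4 ends → LAB4 and LAB3 overlap.
LAB5 starts before LAB4 ends → LAB4 and LAB5 overlap.
LAB5 starts before LAB3 ends → LAB3 and LAB5 overlap.

LAB3 & LAB4, LAB3 & LAB5, LAB4 & LAB5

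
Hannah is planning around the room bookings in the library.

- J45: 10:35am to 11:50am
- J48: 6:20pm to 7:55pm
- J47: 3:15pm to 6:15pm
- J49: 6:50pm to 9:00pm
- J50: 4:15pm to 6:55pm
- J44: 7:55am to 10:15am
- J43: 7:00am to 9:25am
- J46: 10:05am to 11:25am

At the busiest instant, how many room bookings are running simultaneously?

Sort all start/end points and keep a running count:
7:00am start J43 → 1
7:55am start J44 → 2
9:25am end J43 → 1
10:05am start J46 → 2
10:15am end J44 → 1
10:35am start J45 → 2
11:25am end J46 → 1
11:50am end J45 → 0
3:15pm start J47 → 1
4:15pm start J50 → 2
6:15pm end J47 → 1
6:20pm start J48 → 2
6:50pm start J49 → 3
6:55pm end J50 → 2
7:55pm end J48 → 1
9:00pm end J49 → 0
Peak is 3, at 6:50pm (J48, J49, J50).

3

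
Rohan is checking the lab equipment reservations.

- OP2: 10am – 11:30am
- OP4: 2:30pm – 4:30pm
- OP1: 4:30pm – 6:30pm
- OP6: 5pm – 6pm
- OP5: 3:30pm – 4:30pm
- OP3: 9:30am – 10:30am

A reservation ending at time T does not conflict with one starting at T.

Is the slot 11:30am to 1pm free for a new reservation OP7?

Yes — the slot is free

OP3: ends 10:30am at or before OP7 starts 11:30am → clear.
OP2: ends 11:30am at or before OP7 starts 11:30am → clear.
OP4: starts 2:30pm at or after OP7 ends 1pm → clear.
OP5: starts 3:30pm at or after OP7 ends 1pm → clear.
OP1: starts 4:30pm at or after OP7 ends 1pm → clear.
OP6: starts 5pm at or after OP7 ends 1pm → clear.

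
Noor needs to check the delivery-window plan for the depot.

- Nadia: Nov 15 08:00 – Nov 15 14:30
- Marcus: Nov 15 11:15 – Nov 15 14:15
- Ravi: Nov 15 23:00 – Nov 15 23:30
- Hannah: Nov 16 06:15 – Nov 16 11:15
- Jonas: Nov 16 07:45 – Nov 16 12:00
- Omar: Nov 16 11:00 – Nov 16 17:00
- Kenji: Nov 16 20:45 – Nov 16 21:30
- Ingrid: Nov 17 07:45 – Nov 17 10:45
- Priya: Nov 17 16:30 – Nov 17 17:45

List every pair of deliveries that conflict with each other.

Hannah & Jonas, Hannah & Omar, Jonas & Omar, Marcus & Nadia

Two intervals overlap when each starts before the other ends.
Sorted by start: Nadia, Marcus, Ravi, Hannah, Jonas, Omar, Kenji, Ingrid, Priya.
Marcus starts before Nadia ends → Nadia and Marcus overlap.
Ravi starts after Nadia ends; Nadia is clear from here.
Ravi starts after Marcus ends; Marcus is clear from here.
Hannah starts after Ravi ends; Ravi is clear from here.
Jonas starts before Hannah ends → Hannah and Jonas overlap.
Omar starts before Hannah ends → Hannah and Omar overlap.
Kenji starts after Hannah ends; Hannah is clear from here.
Omar starts before Jonas ends → Jonas and Omar overlap.
Kenji starts after Jonas ends; Jonas is clear from here.
Kenji starts after Omar ends; Omar is clear from here.
Ingrid starts after Kenji ends; Kenji is clear from here.
Priya starts after Ingrid ends.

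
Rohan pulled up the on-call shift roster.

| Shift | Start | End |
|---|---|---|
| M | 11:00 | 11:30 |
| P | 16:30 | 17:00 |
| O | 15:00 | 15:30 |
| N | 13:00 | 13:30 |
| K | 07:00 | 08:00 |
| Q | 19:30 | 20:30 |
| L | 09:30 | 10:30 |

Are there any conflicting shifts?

Sorted by start: K, L, M, N, O, P, Q.
L starts after K ends; K is clear from here.
M starts after L ends; L is clear from here.
N starts after M ends; M is clear from here.
O starts after N ends; N is clear from here.
P starts after O ends; O is clear from here.
Q starts after P ends.
Every pair is clear; the schedule has no overlaps.

No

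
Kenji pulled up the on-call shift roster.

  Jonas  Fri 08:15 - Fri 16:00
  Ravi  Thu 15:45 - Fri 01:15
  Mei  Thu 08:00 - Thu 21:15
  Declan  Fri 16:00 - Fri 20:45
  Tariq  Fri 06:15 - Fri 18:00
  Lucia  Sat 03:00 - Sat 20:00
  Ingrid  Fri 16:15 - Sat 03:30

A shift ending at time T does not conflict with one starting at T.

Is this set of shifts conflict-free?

Sorted by start: Mei, Ravi, Tariq, Jonas, Declan, Ingrid, Lucia.
Ravi starts before Mei ends → Mei and Ravi overlap.
That's a conflict, so the schedule is not conflict-free.

No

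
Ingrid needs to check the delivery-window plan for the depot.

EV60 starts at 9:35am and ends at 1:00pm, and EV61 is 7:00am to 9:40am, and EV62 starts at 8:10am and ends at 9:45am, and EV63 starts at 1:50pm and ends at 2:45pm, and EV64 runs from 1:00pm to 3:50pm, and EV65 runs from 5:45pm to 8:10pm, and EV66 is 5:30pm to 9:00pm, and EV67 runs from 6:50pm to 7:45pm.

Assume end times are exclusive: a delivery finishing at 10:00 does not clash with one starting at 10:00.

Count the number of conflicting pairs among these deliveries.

7

Sorted by start: EV61, EV62, EV60, EV64, EV63, EV66, EV65, EV67.
EV62 starts before EV61 ends → EV61 and EV62 overlap.
EV60 starts before EV61 ends → EV61 and EV60 overlap.
EV64 starts after EV61 ends; EV61 is clear from here.
EV60 starts before EV62 ends → EV62 and EV60 overlap.
EV64 starts after EV62 ends; EV62 is clear from here.
EV64 starts exactly when EV60 ends (back-to-back, no overlap); EV60 is clear from here.
EV63 starts before EV64 ends → EV64 and EV63 overlap.
EV66 starts after EV64 ends; EV64 is clear from here.
EV66 starts after EV63 ends; EV63 is clear from here.
EV65 starts before EV66 ends → EV66 and EV65 overlap.
EV67 starts before EV66 ends → EV66 and EV67 overlap.
EV67 starts before EV65 ends → EV65 and EV67 overlap.
Overlapping pairs: EV60 & EV61, EV60 & EV62, EV61 & EV62, EV63 & EV64, EV65 & EV66, EV65 & EV67, EV66 & EV67 — 7 in total.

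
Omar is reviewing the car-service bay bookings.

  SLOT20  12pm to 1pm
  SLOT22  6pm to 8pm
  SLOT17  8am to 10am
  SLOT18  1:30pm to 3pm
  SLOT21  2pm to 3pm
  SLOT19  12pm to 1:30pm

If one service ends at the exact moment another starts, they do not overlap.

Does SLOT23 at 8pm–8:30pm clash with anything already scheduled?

SLOT17: ends 10am at or before SLOT23 starts 8pm → clear.
SLOT19: ends 1:30pm at or before SLOT23 starts 8pm → clear.
SLOT20: ends 1pm at or before SLOT23 starts 8pm → clear.
SLOT18: ends 3pm at or before SLOT23 starts 8pm → clear.
SLOT21: ends 3pm at or before SLOT23 starts 8pm → clear.
SLOT22: ends 8pm at or before SLOT23 starts 8pm → clear.

No — it doesn't clash with anything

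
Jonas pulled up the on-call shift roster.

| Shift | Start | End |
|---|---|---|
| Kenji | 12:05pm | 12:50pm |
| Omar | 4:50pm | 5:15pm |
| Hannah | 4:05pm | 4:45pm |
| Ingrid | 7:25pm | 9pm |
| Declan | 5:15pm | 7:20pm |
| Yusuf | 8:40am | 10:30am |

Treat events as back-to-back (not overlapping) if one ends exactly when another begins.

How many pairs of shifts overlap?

Sorted by start: Yusuf, Kenji, Hannah, Omar, Declan, Ingrid.
Kenji starts after Yusuf ends, so Yusuf has no further overlaps.
Hannah starts after Kenji ends, so Kenji has no further overlaps.
Omar starts after Hannah ends, so Hannah has no further overlaps.
Declan starts exactly when Omar ends (back-to-back, no overlap), so Omar has no further overlaps.
Ingrid starts after Declan ends.
No pair overlaps.

0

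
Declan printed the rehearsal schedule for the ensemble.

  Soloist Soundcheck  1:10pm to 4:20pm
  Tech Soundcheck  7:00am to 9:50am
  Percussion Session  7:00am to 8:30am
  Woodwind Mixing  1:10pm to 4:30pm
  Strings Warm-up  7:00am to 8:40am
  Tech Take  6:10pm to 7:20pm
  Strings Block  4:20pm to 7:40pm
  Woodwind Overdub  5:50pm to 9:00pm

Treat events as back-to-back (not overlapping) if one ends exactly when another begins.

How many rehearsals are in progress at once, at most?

Sort all start/end points and keep a running count:
7:00am start Percussion Session → 1
7:00am start Strings Warm-up → 2
7:00am start Tech Soundcheck → 3
8:30am end Percussion Session → 2
8:40am end Strings Warm-up → 1
9:50am end Tech Soundcheck → 0
1:10pm start Soloist Soundcheck → 1
1:10pm start Woodwind Mixing → 2
4:20pm end Soloist Soundcheck → 1
4:20pm start Strings Block → 2
4:30pm end Woodwind Mixing → 1
5:50pm start Woodwind Overdub → 2
6:10pm start Tech Take → 3
7:20pm end Tech Take → 2
7:40pm end Strings Block → 1
9:00pm end Woodwind Overdub → 0
Peak is 3, at 7:00am (Percussion Session, Strings Warm-up, Tech Soundcheck).

3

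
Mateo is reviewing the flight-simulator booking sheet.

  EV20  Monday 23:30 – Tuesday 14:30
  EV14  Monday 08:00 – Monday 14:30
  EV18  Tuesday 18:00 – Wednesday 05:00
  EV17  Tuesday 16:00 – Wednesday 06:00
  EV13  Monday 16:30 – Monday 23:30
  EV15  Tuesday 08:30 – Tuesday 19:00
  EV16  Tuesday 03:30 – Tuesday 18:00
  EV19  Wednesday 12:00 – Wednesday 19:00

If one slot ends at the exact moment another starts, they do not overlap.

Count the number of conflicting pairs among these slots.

7

Sorted by start: EV14, EV13, EV20, EV16, EV15, EV17, EV18, EV19.
EV13 starts after EV14 ends, so nothing later overlaps EV14 either.
EV20 starts exactly when EV13 ends (back-to-back, no overlap), so nothing later overlaps EV13 either.
EV16 starts before EV20 ends → EV20 and EV16 overlap.
EV15 starts before EV20 ends → EV20 and EV15 overlap.
EV17 starts after EV20 ends, so nothing later overlaps EV20 either.
EV15 starts before EV16 ends → EV16 and EV15 overlap.
EV17 starts before EV16 ends → EV16 and EV17 overlap.
EV18 starts exactly when EV16 ends (back-to-back, no overlap), so nothing later overlaps EV16 either.
EV17 starts before EV15 ends → EV15 and EV17 overlap.
EV18 starts before EV15 ends → EV15 and EV18 overlap.
EV19 starts after EV15 ends.
EV18 starts before EV17 ends → EV17 and EV18 overlap.
EV19 starts after EV17 ends.
EV19 starts after EV18 ends.
Overlapping pairs: EV15 & EV16, EV15 & EV17, EV15 & EV18, EV15 & EV20, EV16 & EV17, EV16 & EV20, EV17 & EV18 — 7 in total.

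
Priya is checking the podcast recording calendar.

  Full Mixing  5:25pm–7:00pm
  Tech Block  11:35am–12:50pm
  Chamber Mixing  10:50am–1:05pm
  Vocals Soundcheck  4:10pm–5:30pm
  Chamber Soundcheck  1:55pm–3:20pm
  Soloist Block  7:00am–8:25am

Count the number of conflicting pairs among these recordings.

Sorted by start: Soloist Block, Chamber Mixing, Tech Block, Chamber Soundcheck, Vocals Soundcheck, Full Mixing.
Chamber Mixing starts after Soloist Block ends — done with Soloist Block.
Tech Block starts before Chamber Mixing ends → Chamber Mixing and Tech Block overlap.
Chamber Soundcheck starts after Chamber Mixing ends — done with Chamber Mixing.
Chamber Soundcheck starts after Tech Block ends — done with Tech Block.
Vocals Soundcheck starts after Chamber Soundcheck ends — done with Chamber Soundcheck.
Full Mixing starts before Vocals Soundcheck ends → Vocals Soundcheck and Full Mixing overlap.
Overlapping pairs: Chamber Mixing & Tech Block, Full Mixing & Vocals Soundcheck — 2 in total.

2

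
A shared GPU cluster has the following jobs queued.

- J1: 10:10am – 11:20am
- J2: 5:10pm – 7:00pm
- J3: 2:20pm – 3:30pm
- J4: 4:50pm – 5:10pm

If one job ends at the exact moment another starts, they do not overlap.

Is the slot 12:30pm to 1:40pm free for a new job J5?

J1: ends 11:20am at or before J5 starts 12:30pm → clear.
J3: starts 2:20pm at or after J5 ends 1:40pm → clear.
J4: starts 4:50pm at or after J5 ends 1:40pm → clear.
J2: starts 5:10pm at or after J5 ends 1:40pm → clear.

Yes — the slot is free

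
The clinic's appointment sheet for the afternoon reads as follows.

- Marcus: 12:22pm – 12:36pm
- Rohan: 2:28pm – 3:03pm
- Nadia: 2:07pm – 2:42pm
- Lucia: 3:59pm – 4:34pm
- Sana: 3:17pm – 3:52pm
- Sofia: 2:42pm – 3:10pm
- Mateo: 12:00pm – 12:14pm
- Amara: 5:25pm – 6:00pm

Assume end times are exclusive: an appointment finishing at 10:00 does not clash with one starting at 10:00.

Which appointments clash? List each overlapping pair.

Sorted by start: Mateo, Marcus, Nadia, Rohan, Sofia, Sana, Lucia, Amara.
Marcus starts after Mateo ends, so nothing later overlaps Mateo either.
Nadia starts after Marcus ends, so nothing later overlaps Marcus either.
Rohan starts before Nadia ends → Nadia and Rohan overlap.
Sofia starts exactly when Nadia ends (back-to-back, no overlap), so nothing later overlaps Nadia either.
Sofia starts before Rohan ends → Rohan and Sofia overlap.
Sana starts after Rohan ends, so nothing later overlaps Rohan either.
Sana starts after Sofia ends, so nothing later overlaps Sofia either.
Lucia starts after Sana ends, so nothing later overlaps Sana either.
Amara starts after Lucia ends.

Nadia & Rohan, Rohan & Sofia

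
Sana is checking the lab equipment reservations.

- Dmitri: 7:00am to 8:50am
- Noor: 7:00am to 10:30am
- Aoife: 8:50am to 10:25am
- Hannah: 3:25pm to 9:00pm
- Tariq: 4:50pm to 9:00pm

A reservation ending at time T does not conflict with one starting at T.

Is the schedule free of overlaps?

No

Check each pair: they overlap iff neither finishes before the other starts.
Sorted by start: Dmitri, Noor, Aoife, Hannah, Tariq.
Noor starts before Dmitri ends → Dmitri and Noor overlap.
That's a conflict, so the schedule is not conflict-free.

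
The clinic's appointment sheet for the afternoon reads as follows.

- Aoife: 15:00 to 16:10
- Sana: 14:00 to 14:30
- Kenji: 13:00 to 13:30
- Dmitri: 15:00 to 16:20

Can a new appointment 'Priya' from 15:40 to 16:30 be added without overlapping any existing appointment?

No — it overlaps Aoife, Dmitri

Kenji: ends 13:30 at or before Priya starts 15:40 → clear.
Sana: ends 14:30 at or before Priya starts 15:40 → clear.
Aoife: starts 15:00 before Priya ends 16:30, and ends 16:10 after Priya starts 15:40 → overlap.
Dmitri: starts 15:00 before Priya ends 16:30, and ends 16:20 after Priya starts 15:40 → overlap.
Priya overlaps Aoife, Dmitri.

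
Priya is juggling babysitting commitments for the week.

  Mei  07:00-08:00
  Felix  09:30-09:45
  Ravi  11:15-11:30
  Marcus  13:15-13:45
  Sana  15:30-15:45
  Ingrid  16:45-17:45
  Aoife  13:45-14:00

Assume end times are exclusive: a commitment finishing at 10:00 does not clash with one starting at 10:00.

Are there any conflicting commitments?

Sorted by start: Mei, Felix, Ravi, Marcus, Aoife, Sana, Ingrid.
Felix starts after Mei ends, so Mei has no further overlaps.
Ravi starts after Felix ends, so Felix has no further overlaps.
Marcus starts after Ravi ends, so Ravi has no further overlaps.
Aoife starts exactly when Marcus ends (back-to-back, no overlap), so Marcus has no further overlaps.
Sana starts after Aoife ends, so Aoife has no further overlaps.
Ingrid starts after Sana ends.
Every pair is clear; the schedule has no overlaps.

No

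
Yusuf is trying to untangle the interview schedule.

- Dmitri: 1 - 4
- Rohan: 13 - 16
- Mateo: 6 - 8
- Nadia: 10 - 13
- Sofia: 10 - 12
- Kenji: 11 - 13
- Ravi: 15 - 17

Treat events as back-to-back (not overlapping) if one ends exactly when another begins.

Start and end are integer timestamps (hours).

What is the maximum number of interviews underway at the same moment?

Walk through starts and ends in time order (an end at T is processed before a start at T):
1 start Dmitri → 1
4 end Dmitri → 0
6 start Mateo → 1
8 end Mateo → 0
10 start Nadia → 1
10 start Sofia → 2
11 start Kenji → 3
12 end Sofia → 2
13 end Kenji → 1
13 end Nadia → 0
13 start Rohan → 1
15 start Ravi → 2
16 end Rohan → 1
17 end Ravi → 0
Peak is 3, at 11 (Kenji, Nadia, Sofia).

3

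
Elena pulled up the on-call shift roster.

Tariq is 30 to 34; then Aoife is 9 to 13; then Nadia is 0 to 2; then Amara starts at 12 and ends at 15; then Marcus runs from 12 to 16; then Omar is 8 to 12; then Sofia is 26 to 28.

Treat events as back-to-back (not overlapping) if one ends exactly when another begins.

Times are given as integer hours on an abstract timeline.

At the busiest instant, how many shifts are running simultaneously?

Sweep the timeline, counting +1 at each start and −1 at each end (ends before starts at a tie):
0 start Nadia → 1
2 end Nadia → 0
8 start Omar → 1
9 start Aoife → 2
12 end Omar → 1
12 start Amara → 2
12 start Marcus → 3
13 end Aoife → 2
15 end Amara → 1
16 end Marcus → 0
26 start Sofia → 1
28 end Sofia → 0
30 start Tariq → 1
34 end Tariq → 0
Peak is 3, at 12 (Amara, Aoife, Marcus).

3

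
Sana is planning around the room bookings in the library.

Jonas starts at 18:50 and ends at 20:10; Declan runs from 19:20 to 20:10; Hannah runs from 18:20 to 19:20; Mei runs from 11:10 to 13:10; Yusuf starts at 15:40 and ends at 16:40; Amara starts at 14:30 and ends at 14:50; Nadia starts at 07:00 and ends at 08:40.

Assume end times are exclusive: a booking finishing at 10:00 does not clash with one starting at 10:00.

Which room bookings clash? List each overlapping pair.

Declan & Jonas, Hannah & Jonas

Sorted by start: Nadia, Mei, Amara, Yusuf, Hannah, Jonas, Declan.
Mei starts after Nadia ends, so nothing later overlaps Nadia either.
Amara starts after Mei ends, so nothing later overlaps Mei either.
Yusuf starts after Amara ends, so nothing later overlaps Amara either.
Hannah starts after Yusuf ends, so nothing later overlaps Yusuf either.
Jonas starts before Hannah ends → Hannah and Jonas overlap.
Declan starts exactly when Hannah ends (back-to-back, no overlap).
Declan starts before Jonas ends → Jonas and Declan overlap.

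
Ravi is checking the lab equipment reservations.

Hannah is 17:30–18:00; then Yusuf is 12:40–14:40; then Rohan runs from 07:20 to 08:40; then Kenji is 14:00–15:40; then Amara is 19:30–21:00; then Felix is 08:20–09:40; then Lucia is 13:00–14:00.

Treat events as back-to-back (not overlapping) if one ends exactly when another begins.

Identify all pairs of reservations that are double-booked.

Felix & Rohan, Kenji & Yusuf, Lucia & Yusuf

Check each pair: they overlap iff neither finishes before the other starts.
Sorted by start: Rohan, Felix, Yusuf, Lucia, Kenji, Hannah, Amara.
Felix starts before Rohan ends → Rohan and Felix overlap.
Yusuf starts after Rohan ends; Rohan is clear from here.
Yusuf starts after Felix ends; Felix is clear from here.
Lucia starts before Yusuf ends → Yusuf and Lucia overlap.
Kenji starts before Yusuf ends → Yusuf and Kenji overlap.
Hannah starts after Yusuf ends; Yusuf is clear from here.
Kenji starts exactly when Lucia ends (back-to-back, no overlap); Lucia is clear from here.
Hannah starts after Kenji ends; Kenji is clear from here.
Amara starts after Hannah ends.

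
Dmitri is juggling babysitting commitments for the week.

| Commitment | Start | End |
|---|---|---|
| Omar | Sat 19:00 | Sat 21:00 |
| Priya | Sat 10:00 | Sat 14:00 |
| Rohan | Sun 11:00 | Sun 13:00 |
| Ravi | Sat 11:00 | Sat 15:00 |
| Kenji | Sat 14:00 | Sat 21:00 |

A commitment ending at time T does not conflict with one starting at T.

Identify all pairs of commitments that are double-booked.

Sorted by start: Priya, Ravi, Kenji, Omar, Rohan.
Ravi starts before Priya ends → Priya and Ravi overlap.
Kenji starts exactly when Priya ends (back-to-back, no overlap), so nothing later overlaps Priya either.
Kenji starts before Ravi ends → Ravi and Kenji overlap.
Omar starts after Ravi ends, so nothing later overlaps Ravi either.
Omar starts before Kenji ends → Kenji and Omar overlap.
Rohan starts after Kenji ends.
Rohan starts after Omar ends.

Kenji & Omar, Kenji & Ravi, Priya & Ravi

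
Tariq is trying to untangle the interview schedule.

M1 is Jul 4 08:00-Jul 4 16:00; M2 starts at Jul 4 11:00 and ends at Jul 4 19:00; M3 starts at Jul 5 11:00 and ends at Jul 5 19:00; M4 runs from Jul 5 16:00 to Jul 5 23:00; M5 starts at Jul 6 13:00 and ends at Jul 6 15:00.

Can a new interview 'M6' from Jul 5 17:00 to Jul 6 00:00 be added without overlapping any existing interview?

No — it overlaps M3, M4

M1: ends Jul 4 16:00 at or before M6 starts Jul 5 17:00 → clear.
M2: ends Jul 4 19:00 at or before M6 starts Jul 5 17:00 → clear.
M3: starts Jul 5 11:00 before M6 ends Jul 6 00:00, and ends Jul 5 19:00 after M6 starts Jul 5 17:00 → overlap.
M4: starts Jul 5 16:00 before M6 ends Jul 6 00:00, and ends Jul 5 23:00 after M6 starts Jul 5 17:00 → overlap.
M5: starts Jul 6 13:00 at or after M6 ends Jul 6 00:00 → clear.
M6 overlaps M3, M4.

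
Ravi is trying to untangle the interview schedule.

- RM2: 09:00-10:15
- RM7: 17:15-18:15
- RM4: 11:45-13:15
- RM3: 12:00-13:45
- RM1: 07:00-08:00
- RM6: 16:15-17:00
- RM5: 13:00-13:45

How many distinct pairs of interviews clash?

3

Sorted by start: RM1, RM2, RM4, RM3, RM5, RM6, RM7.
RM2 starts after RM1 ends; RM1 is clear from here.
RM4 starts after RM2 ends; RM2 is clear from here.
RM3 starts before RM4 ends → RM4 and RM3 overlap.
RM5 starts before RM4 ends → RM4 and RM5 overlap.
RM6 starts after RM4 ends; RM4 is clear from here.
RM5 starts before RM3 ends → RM3 and RM5 overlap.
RM6 starts after RM3 ends; RM3 is clear from here.
RM6 starts after RM5 ends; RM5 is clear from here.
RM7 starts after RM6 ends.
Overlapping pairs: RM3 & RM4, RM3 & RM5, RM4 & RM5 — 3 in total.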